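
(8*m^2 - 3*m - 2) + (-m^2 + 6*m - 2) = 7*m^2 + 3*m - 4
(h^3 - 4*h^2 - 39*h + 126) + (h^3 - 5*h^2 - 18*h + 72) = 2*h^3 - 9*h^2 - 57*h + 198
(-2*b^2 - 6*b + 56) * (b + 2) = -2*b^3 - 10*b^2 + 44*b + 112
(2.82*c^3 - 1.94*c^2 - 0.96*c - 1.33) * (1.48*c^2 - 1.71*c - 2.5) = 4.1736*c^5 - 7.6934*c^4 - 5.1534*c^3 + 4.5232*c^2 + 4.6743*c + 3.325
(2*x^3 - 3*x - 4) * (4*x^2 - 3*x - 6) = 8*x^5 - 6*x^4 - 24*x^3 - 7*x^2 + 30*x + 24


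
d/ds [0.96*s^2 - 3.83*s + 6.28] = 1.92*s - 3.83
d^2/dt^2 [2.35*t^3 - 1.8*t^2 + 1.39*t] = 14.1*t - 3.6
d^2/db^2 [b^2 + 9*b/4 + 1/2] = 2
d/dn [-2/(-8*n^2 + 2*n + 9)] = 4*(1 - 8*n)/(-8*n^2 + 2*n + 9)^2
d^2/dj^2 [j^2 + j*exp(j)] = j*exp(j) + 2*exp(j) + 2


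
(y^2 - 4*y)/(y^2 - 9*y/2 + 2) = 2*y/(2*y - 1)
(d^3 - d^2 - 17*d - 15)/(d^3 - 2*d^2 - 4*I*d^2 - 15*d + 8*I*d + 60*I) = (d + 1)/(d - 4*I)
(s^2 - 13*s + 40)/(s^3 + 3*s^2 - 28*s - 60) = (s - 8)/(s^2 + 8*s + 12)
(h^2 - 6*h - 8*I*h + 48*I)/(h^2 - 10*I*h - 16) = (h - 6)/(h - 2*I)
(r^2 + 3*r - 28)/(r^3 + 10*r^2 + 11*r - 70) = (r - 4)/(r^2 + 3*r - 10)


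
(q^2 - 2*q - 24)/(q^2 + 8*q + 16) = (q - 6)/(q + 4)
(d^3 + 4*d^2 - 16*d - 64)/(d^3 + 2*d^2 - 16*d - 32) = (d + 4)/(d + 2)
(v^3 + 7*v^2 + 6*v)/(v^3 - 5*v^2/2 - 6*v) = 2*(v^2 + 7*v + 6)/(2*v^2 - 5*v - 12)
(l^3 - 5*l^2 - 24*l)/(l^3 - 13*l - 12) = l*(l - 8)/(l^2 - 3*l - 4)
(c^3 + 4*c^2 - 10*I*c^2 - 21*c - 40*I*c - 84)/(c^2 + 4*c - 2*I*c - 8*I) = (c^2 - 10*I*c - 21)/(c - 2*I)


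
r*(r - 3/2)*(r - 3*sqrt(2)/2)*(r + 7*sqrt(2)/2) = r^4 - 3*r^3/2 + 2*sqrt(2)*r^3 - 21*r^2/2 - 3*sqrt(2)*r^2 + 63*r/4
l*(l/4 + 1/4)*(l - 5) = l^3/4 - l^2 - 5*l/4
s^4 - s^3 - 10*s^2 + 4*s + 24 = (s - 3)*(s - 2)*(s + 2)^2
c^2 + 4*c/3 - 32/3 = (c - 8/3)*(c + 4)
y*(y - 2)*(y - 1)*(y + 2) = y^4 - y^3 - 4*y^2 + 4*y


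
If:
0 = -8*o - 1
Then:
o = -1/8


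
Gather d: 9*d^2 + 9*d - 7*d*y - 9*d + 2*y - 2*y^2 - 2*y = 9*d^2 - 7*d*y - 2*y^2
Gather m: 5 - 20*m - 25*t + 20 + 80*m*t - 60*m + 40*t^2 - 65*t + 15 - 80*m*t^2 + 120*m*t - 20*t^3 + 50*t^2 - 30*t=m*(-80*t^2 + 200*t - 80) - 20*t^3 + 90*t^2 - 120*t + 40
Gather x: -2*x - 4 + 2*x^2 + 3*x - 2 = 2*x^2 + x - 6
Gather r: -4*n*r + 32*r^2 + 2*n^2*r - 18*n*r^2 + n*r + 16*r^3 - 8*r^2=16*r^3 + r^2*(24 - 18*n) + r*(2*n^2 - 3*n)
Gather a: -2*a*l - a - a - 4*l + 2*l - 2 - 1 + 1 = a*(-2*l - 2) - 2*l - 2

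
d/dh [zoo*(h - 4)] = zoo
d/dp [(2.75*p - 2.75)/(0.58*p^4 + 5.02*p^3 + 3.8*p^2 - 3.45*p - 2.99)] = (1.595*p^4 + 13.805*p^3 + 10.45*p^2 - 9.4875*p - 8.2225)*(0.58*p^4 + 5.02*p^3 + 3.8*p^2 - 3.45*p - (p - 1)*(2.32*p^3 + 15.06*p^2 + 7.6*p - 3.45) - 2.99)/(0.58*p^4 + 5.02*p^3 + 3.8*p^2 - 3.45*p - 2.99)^3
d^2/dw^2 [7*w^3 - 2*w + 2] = 42*w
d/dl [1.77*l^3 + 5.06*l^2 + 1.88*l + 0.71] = 5.31*l^2 + 10.12*l + 1.88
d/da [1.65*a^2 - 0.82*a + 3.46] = 3.3*a - 0.82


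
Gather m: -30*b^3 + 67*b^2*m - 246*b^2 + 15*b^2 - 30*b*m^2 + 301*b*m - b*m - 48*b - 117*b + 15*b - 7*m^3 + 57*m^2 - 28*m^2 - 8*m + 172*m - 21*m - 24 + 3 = -30*b^3 - 231*b^2 - 150*b - 7*m^3 + m^2*(29 - 30*b) + m*(67*b^2 + 300*b + 143) - 21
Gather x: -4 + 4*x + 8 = 4*x + 4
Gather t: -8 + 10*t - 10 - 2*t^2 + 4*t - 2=-2*t^2 + 14*t - 20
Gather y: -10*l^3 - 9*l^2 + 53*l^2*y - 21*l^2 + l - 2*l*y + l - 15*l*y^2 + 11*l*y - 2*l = -10*l^3 - 30*l^2 - 15*l*y^2 + y*(53*l^2 + 9*l)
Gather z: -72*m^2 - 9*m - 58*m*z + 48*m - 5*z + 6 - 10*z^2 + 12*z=-72*m^2 + 39*m - 10*z^2 + z*(7 - 58*m) + 6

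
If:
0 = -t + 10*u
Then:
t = 10*u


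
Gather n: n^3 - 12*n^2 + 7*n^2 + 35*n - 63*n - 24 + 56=n^3 - 5*n^2 - 28*n + 32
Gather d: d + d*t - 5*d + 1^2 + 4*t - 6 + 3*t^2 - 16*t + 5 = d*(t - 4) + 3*t^2 - 12*t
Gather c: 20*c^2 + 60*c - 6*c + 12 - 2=20*c^2 + 54*c + 10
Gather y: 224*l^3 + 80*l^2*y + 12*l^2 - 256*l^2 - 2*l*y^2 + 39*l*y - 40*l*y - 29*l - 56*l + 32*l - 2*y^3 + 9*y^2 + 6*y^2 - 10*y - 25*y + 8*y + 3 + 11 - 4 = 224*l^3 - 244*l^2 - 53*l - 2*y^3 + y^2*(15 - 2*l) + y*(80*l^2 - l - 27) + 10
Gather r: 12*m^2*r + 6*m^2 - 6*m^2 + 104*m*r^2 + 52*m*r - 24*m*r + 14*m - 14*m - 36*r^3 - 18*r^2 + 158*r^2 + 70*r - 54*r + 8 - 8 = -36*r^3 + r^2*(104*m + 140) + r*(12*m^2 + 28*m + 16)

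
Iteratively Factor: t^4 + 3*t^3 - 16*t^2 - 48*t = (t)*(t^3 + 3*t^2 - 16*t - 48) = t*(t + 4)*(t^2 - t - 12) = t*(t + 3)*(t + 4)*(t - 4)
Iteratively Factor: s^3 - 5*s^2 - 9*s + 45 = (s + 3)*(s^2 - 8*s + 15) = (s - 5)*(s + 3)*(s - 3)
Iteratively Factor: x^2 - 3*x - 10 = (x + 2)*(x - 5)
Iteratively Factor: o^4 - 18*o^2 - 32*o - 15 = (o + 3)*(o^3 - 3*o^2 - 9*o - 5) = (o + 1)*(o + 3)*(o^2 - 4*o - 5) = (o + 1)^2*(o + 3)*(o - 5)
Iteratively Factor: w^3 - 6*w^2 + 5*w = (w - 1)*(w^2 - 5*w) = w*(w - 1)*(w - 5)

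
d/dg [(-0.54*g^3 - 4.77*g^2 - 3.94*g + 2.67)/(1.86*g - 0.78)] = (-2.0088*g^3 - 7.6086*g^2 + 7.4412*g - 1.893)/(3.4596*g^2 - 2.9016*g + 0.6084)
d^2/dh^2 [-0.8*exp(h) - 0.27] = -0.8*exp(h)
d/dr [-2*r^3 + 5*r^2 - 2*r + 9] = -6*r^2 + 10*r - 2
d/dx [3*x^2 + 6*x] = 6*x + 6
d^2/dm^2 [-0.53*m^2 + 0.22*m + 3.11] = -1.06000000000000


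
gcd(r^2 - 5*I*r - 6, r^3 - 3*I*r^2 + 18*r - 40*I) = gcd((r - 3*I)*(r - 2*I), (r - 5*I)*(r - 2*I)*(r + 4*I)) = r - 2*I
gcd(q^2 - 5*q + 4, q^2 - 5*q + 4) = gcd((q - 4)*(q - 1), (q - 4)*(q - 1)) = q^2 - 5*q + 4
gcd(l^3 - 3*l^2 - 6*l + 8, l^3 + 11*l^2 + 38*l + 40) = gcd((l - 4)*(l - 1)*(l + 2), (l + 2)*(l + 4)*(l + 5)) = l + 2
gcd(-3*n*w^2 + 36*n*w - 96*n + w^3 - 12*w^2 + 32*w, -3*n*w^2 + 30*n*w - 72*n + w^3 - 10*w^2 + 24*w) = -3*n*w + 12*n + w^2 - 4*w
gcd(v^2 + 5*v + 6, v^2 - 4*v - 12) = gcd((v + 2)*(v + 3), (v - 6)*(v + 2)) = v + 2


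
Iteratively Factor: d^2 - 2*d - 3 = (d + 1)*(d - 3)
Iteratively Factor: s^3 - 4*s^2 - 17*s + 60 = (s + 4)*(s^2 - 8*s + 15) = (s - 5)*(s + 4)*(s - 3)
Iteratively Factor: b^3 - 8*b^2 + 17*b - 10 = (b - 1)*(b^2 - 7*b + 10) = (b - 2)*(b - 1)*(b - 5)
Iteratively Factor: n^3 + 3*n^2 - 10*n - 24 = (n - 3)*(n^2 + 6*n + 8) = (n - 3)*(n + 4)*(n + 2)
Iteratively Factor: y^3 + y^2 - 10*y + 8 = (y - 1)*(y^2 + 2*y - 8) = (y - 1)*(y + 4)*(y - 2)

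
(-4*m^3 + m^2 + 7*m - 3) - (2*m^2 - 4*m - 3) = -4*m^3 - m^2 + 11*m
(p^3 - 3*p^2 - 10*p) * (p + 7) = p^4 + 4*p^3 - 31*p^2 - 70*p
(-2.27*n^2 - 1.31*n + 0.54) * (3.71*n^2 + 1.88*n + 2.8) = -8.4217*n^4 - 9.1277*n^3 - 6.8154*n^2 - 2.6528*n + 1.512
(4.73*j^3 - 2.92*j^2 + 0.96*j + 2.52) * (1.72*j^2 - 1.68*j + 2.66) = 8.1356*j^5 - 12.9688*j^4 + 19.1386*j^3 - 5.0456*j^2 - 1.68*j + 6.7032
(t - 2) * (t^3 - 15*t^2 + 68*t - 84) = t^4 - 17*t^3 + 98*t^2 - 220*t + 168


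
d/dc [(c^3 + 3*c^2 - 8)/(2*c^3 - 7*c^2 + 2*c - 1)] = (-13*c^4 + 4*c^3 + 51*c^2 - 118*c + 16)/(4*c^6 - 28*c^5 + 57*c^4 - 32*c^3 + 18*c^2 - 4*c + 1)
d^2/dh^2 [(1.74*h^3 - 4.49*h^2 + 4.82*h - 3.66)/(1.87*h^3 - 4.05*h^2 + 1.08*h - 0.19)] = (-1.4210854715202e-14*h^7 - 5.04638199999999*h^6 + 80.0457240000001*h^5 - 310.78278*h^4 + 521.92385*h^3 - 365.410722*h^2 + 66.373596*h - 1.251358)/(6.539203*h^9 - 42.487335*h^8 + 103.347981*h^7 - 117.499638*h^6 + 68.321394*h^5 - 25.823529*h^4 + 6.448593*h^3 - 1.103463*h^2 + 0.116964*h - 0.006859)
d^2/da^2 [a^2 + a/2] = 2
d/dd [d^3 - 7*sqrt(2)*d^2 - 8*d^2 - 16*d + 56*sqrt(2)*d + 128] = 3*d^2 - 14*sqrt(2)*d - 16*d - 16 + 56*sqrt(2)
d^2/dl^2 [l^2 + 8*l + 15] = 2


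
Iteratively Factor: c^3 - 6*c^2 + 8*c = (c - 2)*(c^2 - 4*c) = (c - 4)*(c - 2)*(c)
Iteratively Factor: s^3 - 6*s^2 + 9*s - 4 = (s - 4)*(s^2 - 2*s + 1) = (s - 4)*(s - 1)*(s - 1)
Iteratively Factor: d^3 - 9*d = (d - 3)*(d^2 + 3*d) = d*(d - 3)*(d + 3)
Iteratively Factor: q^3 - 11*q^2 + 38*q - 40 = (q - 2)*(q^2 - 9*q + 20) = (q - 5)*(q - 2)*(q - 4)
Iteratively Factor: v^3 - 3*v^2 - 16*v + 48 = (v - 4)*(v^2 + v - 12) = (v - 4)*(v - 3)*(v + 4)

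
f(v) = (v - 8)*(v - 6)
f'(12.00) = 10.00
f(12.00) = 24.00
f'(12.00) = 10.00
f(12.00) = 24.00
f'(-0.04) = -14.08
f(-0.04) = 48.56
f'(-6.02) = -26.04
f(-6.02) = 168.52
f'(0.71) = -12.58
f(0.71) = 38.56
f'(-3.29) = -20.58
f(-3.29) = 104.88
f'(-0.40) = -14.80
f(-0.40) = 53.76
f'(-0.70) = -15.40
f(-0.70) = 58.29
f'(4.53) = -4.94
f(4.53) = 5.10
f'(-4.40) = -22.80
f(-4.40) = 128.96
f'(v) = 2*v - 14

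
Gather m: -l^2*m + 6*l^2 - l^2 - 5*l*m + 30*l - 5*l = 5*l^2 + 25*l + m*(-l^2 - 5*l)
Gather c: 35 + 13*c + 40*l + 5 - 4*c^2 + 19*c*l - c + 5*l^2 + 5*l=-4*c^2 + c*(19*l + 12) + 5*l^2 + 45*l + 40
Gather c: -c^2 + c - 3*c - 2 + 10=-c^2 - 2*c + 8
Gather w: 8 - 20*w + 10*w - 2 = 6 - 10*w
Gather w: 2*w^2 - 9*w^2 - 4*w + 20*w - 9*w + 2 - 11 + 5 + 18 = -7*w^2 + 7*w + 14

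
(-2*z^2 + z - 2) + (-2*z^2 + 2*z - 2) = -4*z^2 + 3*z - 4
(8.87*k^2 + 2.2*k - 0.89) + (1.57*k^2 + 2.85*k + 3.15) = 10.44*k^2 + 5.05*k + 2.26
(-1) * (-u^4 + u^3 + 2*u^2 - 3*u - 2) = u^4 - u^3 - 2*u^2 + 3*u + 2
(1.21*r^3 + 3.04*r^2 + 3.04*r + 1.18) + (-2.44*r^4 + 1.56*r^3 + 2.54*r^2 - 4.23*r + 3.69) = -2.44*r^4 + 2.77*r^3 + 5.58*r^2 - 1.19*r + 4.87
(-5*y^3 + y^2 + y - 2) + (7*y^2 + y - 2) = -5*y^3 + 8*y^2 + 2*y - 4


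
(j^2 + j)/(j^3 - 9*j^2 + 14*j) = (j + 1)/(j^2 - 9*j + 14)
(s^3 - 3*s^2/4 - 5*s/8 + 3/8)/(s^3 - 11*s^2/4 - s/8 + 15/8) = (2*s - 1)/(2*s - 5)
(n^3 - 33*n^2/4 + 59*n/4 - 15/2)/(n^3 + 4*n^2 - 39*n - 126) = (4*n^2 - 9*n + 5)/(4*(n^2 + 10*n + 21))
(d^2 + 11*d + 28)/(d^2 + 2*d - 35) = (d + 4)/(d - 5)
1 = 1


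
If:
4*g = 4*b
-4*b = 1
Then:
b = -1/4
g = -1/4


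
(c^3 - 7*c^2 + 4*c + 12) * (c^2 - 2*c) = c^5 - 9*c^4 + 18*c^3 + 4*c^2 - 24*c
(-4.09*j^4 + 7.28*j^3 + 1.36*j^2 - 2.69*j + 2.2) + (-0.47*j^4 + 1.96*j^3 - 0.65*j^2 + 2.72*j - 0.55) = -4.56*j^4 + 9.24*j^3 + 0.71*j^2 + 0.0300000000000002*j + 1.65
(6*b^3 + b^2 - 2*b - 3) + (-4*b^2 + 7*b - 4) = 6*b^3 - 3*b^2 + 5*b - 7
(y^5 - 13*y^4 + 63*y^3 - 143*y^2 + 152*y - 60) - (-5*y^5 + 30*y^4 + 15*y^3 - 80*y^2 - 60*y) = 6*y^5 - 43*y^4 + 48*y^3 - 63*y^2 + 212*y - 60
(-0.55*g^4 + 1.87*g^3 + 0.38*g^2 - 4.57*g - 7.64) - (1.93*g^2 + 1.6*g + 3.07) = -0.55*g^4 + 1.87*g^3 - 1.55*g^2 - 6.17*g - 10.71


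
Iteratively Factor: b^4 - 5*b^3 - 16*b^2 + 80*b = (b - 4)*(b^3 - b^2 - 20*b) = (b - 4)*(b + 4)*(b^2 - 5*b) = b*(b - 4)*(b + 4)*(b - 5)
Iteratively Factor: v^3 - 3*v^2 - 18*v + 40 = (v - 2)*(v^2 - v - 20) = (v - 5)*(v - 2)*(v + 4)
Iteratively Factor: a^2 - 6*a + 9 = (a - 3)*(a - 3)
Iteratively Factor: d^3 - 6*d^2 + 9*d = (d - 3)*(d^2 - 3*d) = (d - 3)^2*(d)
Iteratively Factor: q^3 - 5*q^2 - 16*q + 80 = (q - 4)*(q^2 - q - 20) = (q - 5)*(q - 4)*(q + 4)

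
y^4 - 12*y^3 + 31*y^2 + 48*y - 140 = (y - 7)*(y - 5)*(y - 2)*(y + 2)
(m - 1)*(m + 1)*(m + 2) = m^3 + 2*m^2 - m - 2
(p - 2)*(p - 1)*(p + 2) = p^3 - p^2 - 4*p + 4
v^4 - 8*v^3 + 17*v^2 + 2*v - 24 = (v - 4)*(v - 3)*(v - 2)*(v + 1)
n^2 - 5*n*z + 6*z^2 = (n - 3*z)*(n - 2*z)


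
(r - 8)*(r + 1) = r^2 - 7*r - 8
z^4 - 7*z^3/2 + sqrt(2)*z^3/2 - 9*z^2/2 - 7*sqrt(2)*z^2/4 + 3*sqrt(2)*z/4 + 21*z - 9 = (z - 3)*(z - 1/2)*(z - 3*sqrt(2)/2)*(z + 2*sqrt(2))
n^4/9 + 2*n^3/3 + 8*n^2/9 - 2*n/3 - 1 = (n/3 + 1)^2*(n - 1)*(n + 1)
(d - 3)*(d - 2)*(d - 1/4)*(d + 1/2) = d^4 - 19*d^3/4 + 37*d^2/8 + 17*d/8 - 3/4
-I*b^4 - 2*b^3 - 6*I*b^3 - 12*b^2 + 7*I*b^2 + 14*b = b*(b + 7)*(b - 2*I)*(-I*b + I)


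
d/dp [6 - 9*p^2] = -18*p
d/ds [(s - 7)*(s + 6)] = 2*s - 1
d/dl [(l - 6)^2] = 2*l - 12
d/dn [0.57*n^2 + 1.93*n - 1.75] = 1.14*n + 1.93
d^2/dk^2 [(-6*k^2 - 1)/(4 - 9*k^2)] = 66*(27*k^2 + 4)/(729*k^6 - 972*k^4 + 432*k^2 - 64)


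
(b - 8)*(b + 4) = b^2 - 4*b - 32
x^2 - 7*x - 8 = (x - 8)*(x + 1)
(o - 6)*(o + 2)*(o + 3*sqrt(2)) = o^3 - 4*o^2 + 3*sqrt(2)*o^2 - 12*sqrt(2)*o - 12*o - 36*sqrt(2)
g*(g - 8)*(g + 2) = g^3 - 6*g^2 - 16*g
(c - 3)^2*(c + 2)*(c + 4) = c^4 - 19*c^2 + 6*c + 72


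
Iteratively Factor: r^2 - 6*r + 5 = (r - 5)*(r - 1)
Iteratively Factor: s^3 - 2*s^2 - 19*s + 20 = (s - 5)*(s^2 + 3*s - 4) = (s - 5)*(s + 4)*(s - 1)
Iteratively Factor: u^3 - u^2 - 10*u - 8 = (u + 1)*(u^2 - 2*u - 8) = (u + 1)*(u + 2)*(u - 4)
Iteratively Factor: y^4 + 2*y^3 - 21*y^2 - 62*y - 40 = (y - 5)*(y^3 + 7*y^2 + 14*y + 8) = (y - 5)*(y + 1)*(y^2 + 6*y + 8) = (y - 5)*(y + 1)*(y + 4)*(y + 2)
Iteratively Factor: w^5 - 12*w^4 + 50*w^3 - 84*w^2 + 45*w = (w - 3)*(w^4 - 9*w^3 + 23*w^2 - 15*w) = (w - 3)^2*(w^3 - 6*w^2 + 5*w) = w*(w - 3)^2*(w^2 - 6*w + 5) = w*(w - 5)*(w - 3)^2*(w - 1)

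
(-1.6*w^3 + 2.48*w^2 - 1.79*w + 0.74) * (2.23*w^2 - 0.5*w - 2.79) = -3.568*w^5 + 6.3304*w^4 - 0.7677*w^3 - 4.374*w^2 + 4.6241*w - 2.0646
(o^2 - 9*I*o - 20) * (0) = 0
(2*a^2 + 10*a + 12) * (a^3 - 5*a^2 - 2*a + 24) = 2*a^5 - 42*a^3 - 32*a^2 + 216*a + 288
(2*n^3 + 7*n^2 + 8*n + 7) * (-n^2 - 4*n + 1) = -2*n^5 - 15*n^4 - 34*n^3 - 32*n^2 - 20*n + 7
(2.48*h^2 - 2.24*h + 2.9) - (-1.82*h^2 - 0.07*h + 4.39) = 4.3*h^2 - 2.17*h - 1.49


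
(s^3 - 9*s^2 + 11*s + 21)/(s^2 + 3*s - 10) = (s^3 - 9*s^2 + 11*s + 21)/(s^2 + 3*s - 10)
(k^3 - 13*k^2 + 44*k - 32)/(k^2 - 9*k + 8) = k - 4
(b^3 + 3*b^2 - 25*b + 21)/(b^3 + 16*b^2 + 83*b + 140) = (b^2 - 4*b + 3)/(b^2 + 9*b + 20)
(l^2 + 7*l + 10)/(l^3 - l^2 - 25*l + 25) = (l + 2)/(l^2 - 6*l + 5)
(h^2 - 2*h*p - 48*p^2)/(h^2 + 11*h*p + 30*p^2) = (h - 8*p)/(h + 5*p)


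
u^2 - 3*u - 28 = (u - 7)*(u + 4)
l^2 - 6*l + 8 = (l - 4)*(l - 2)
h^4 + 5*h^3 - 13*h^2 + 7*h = h*(h - 1)^2*(h + 7)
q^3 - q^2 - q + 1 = (q - 1)^2*(q + 1)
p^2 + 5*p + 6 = (p + 2)*(p + 3)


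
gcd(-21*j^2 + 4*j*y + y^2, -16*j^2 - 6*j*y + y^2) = 1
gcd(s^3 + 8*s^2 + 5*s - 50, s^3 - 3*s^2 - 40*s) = s + 5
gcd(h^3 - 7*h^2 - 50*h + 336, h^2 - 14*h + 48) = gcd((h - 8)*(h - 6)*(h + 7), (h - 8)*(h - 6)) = h^2 - 14*h + 48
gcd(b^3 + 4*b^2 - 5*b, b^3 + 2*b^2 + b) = b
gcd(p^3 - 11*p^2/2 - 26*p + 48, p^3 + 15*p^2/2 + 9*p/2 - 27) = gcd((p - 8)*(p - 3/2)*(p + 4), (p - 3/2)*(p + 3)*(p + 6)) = p - 3/2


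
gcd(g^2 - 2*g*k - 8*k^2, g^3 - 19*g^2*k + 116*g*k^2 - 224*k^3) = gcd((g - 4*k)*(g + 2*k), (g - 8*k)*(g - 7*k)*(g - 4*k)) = g - 4*k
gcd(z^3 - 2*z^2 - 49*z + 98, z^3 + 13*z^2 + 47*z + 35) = z + 7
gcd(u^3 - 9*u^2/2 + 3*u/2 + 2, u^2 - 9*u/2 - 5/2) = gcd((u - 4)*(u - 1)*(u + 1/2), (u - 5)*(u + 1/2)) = u + 1/2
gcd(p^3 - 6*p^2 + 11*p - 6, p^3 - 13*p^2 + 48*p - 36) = p - 1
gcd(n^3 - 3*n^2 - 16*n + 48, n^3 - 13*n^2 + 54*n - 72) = n^2 - 7*n + 12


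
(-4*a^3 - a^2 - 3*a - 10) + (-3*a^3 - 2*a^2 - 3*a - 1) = -7*a^3 - 3*a^2 - 6*a - 11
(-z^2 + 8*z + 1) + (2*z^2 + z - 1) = z^2 + 9*z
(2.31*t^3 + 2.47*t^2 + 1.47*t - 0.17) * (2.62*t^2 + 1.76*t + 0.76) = 6.0522*t^5 + 10.537*t^4 + 9.9542*t^3 + 4.019*t^2 + 0.818*t - 0.1292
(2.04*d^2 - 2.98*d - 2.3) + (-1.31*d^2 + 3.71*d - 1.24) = 0.73*d^2 + 0.73*d - 3.54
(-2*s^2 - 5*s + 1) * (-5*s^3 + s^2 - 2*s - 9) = 10*s^5 + 23*s^4 - 6*s^3 + 29*s^2 + 43*s - 9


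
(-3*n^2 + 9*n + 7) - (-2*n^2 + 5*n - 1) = -n^2 + 4*n + 8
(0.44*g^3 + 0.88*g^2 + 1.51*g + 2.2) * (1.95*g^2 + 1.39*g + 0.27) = 0.858*g^5 + 2.3276*g^4 + 4.2865*g^3 + 6.6265*g^2 + 3.4657*g + 0.594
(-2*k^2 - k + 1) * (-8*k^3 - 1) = 16*k^5 + 8*k^4 - 8*k^3 + 2*k^2 + k - 1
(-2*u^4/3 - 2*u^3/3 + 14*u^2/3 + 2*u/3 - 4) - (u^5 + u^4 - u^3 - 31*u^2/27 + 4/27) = -u^5 - 5*u^4/3 + u^3/3 + 157*u^2/27 + 2*u/3 - 112/27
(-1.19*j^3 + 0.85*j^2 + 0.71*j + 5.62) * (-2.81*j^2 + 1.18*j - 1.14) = 3.3439*j^5 - 3.7927*j^4 + 0.3645*j^3 - 15.9234*j^2 + 5.8222*j - 6.4068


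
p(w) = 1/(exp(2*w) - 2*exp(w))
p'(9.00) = 0.00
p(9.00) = 0.00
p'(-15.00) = 1634508.69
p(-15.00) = -1634508.94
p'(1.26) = -0.62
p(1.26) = 0.19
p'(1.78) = -0.11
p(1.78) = 0.04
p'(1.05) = -1.77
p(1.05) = 0.41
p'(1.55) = -0.21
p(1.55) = 0.08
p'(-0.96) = 1.23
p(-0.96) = -1.62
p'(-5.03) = 76.47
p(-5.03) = -76.72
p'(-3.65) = 19.23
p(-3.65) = -19.49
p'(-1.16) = 1.54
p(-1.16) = -1.89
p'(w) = (-2*exp(2*w) + 2*exp(w))/(exp(2*w) - 2*exp(w))^2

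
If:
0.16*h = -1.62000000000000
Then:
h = -10.12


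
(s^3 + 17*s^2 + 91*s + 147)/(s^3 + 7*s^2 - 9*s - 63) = (s + 7)/(s - 3)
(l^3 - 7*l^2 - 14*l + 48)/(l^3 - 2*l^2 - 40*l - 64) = (l^2 + l - 6)/(l^2 + 6*l + 8)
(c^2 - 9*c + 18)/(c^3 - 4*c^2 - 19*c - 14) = (-c^2 + 9*c - 18)/(-c^3 + 4*c^2 + 19*c + 14)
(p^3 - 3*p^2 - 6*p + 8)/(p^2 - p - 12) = (p^2 + p - 2)/(p + 3)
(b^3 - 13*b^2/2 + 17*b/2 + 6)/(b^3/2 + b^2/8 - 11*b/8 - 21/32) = 16*(b^2 - 7*b + 12)/(8*b^2 - 2*b - 21)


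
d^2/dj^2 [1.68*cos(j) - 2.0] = -1.68*cos(j)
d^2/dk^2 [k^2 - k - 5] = 2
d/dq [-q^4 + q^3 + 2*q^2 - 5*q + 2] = -4*q^3 + 3*q^2 + 4*q - 5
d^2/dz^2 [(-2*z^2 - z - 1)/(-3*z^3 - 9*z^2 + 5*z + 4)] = 2*(18*z^6 + 27*z^5 + 225*z^4 + 570*z^3 + 486*z^2 + 9*z + 73)/(27*z^9 + 243*z^8 + 594*z^7 - 189*z^6 - 1638*z^5 + 63*z^4 + 1099*z^3 + 132*z^2 - 240*z - 64)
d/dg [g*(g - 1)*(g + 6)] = 3*g^2 + 10*g - 6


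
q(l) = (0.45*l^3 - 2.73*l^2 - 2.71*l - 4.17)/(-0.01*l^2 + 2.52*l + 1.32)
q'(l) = (0.02*l - 2.52)*(0.45*l^3 - 2.73*l^2 - 2.71*l - 4.17)/(-0.01*l^2 + 2.52*l + 1.32)^2 + (1.35*l^2 - 5.46*l - 2.71)/(-0.01*l^2 + 2.52*l + 1.32)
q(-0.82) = 5.35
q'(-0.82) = 14.48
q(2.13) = -2.71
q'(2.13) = -0.23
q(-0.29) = -6.16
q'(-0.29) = 24.73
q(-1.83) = 3.34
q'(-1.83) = -0.98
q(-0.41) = -12.45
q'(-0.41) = 109.51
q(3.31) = -2.80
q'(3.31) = 0.09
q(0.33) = -2.49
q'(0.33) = 0.88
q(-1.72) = 3.24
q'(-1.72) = -0.78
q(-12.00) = 37.63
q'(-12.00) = -5.05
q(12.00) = 11.55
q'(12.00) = 3.31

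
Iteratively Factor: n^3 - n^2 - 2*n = (n + 1)*(n^2 - 2*n) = (n - 2)*(n + 1)*(n)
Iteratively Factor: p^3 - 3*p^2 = (p)*(p^2 - 3*p) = p*(p - 3)*(p)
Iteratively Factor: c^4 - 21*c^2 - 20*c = (c - 5)*(c^3 + 5*c^2 + 4*c) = (c - 5)*(c + 1)*(c^2 + 4*c) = (c - 5)*(c + 1)*(c + 4)*(c)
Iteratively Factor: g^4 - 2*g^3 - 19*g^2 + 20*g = (g - 5)*(g^3 + 3*g^2 - 4*g) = g*(g - 5)*(g^2 + 3*g - 4) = g*(g - 5)*(g + 4)*(g - 1)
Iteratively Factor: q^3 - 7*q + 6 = (q - 2)*(q^2 + 2*q - 3) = (q - 2)*(q - 1)*(q + 3)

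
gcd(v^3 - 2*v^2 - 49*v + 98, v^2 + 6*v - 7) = v + 7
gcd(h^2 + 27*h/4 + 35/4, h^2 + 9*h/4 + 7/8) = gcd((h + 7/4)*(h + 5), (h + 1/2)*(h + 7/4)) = h + 7/4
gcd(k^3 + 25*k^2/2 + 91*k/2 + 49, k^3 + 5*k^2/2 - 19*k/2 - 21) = k^2 + 11*k/2 + 7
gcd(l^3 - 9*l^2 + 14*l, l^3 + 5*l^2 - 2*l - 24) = l - 2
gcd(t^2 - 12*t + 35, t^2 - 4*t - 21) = t - 7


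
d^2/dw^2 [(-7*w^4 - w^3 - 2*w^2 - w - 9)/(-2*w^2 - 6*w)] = (7*w^6 + 63*w^5 + 189*w^4 + 4*w^3 + 27*w^2 + 81*w + 81)/(w^3*(w^3 + 9*w^2 + 27*w + 27))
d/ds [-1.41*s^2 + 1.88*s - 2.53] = 1.88 - 2.82*s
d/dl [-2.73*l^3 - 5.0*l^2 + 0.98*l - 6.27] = -8.19*l^2 - 10.0*l + 0.98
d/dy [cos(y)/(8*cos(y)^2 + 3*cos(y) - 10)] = 2*(6*sin(y) + sin(3*y))/(3*cos(y) + 4*cos(2*y) - 6)^2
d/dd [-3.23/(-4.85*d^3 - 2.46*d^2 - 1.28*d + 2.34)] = (-46.9965*d^2 - 15.8916*d - 4.1344)/(4.85*d^3 + 2.46*d^2 + 1.28*d - 2.34)^2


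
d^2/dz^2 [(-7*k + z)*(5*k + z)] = 2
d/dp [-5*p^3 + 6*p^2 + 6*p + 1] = -15*p^2 + 12*p + 6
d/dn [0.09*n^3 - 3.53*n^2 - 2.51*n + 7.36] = 0.27*n^2 - 7.06*n - 2.51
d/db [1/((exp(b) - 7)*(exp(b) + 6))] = (1 - 2*exp(b))*exp(b)/(exp(4*b) - 2*exp(3*b) - 83*exp(2*b) + 84*exp(b) + 1764)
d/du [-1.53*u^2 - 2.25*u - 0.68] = -3.06*u - 2.25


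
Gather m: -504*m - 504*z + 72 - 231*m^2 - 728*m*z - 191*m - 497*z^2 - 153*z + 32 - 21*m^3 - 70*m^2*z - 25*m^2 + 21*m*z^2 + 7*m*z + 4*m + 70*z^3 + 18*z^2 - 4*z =-21*m^3 + m^2*(-70*z - 256) + m*(21*z^2 - 721*z - 691) + 70*z^3 - 479*z^2 - 661*z + 104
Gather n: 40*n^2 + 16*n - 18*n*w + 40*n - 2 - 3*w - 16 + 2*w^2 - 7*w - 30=40*n^2 + n*(56 - 18*w) + 2*w^2 - 10*w - 48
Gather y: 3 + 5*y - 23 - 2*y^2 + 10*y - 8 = -2*y^2 + 15*y - 28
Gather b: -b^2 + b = -b^2 + b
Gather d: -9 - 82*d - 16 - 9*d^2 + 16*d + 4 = -9*d^2 - 66*d - 21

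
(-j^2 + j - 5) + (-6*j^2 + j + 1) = -7*j^2 + 2*j - 4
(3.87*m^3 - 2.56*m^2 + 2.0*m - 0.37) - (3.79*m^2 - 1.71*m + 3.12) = 3.87*m^3 - 6.35*m^2 + 3.71*m - 3.49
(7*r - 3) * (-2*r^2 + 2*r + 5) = -14*r^3 + 20*r^2 + 29*r - 15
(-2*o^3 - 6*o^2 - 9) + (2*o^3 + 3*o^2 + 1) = -3*o^2 - 8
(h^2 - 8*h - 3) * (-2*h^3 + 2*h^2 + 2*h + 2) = -2*h^5 + 18*h^4 - 8*h^3 - 20*h^2 - 22*h - 6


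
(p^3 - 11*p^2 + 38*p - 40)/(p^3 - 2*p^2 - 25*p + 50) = (p - 4)/(p + 5)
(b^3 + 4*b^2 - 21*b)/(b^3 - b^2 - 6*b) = (b + 7)/(b + 2)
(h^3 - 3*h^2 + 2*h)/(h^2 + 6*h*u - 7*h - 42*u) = h*(h^2 - 3*h + 2)/(h^2 + 6*h*u - 7*h - 42*u)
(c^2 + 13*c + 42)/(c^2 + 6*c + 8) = (c^2 + 13*c + 42)/(c^2 + 6*c + 8)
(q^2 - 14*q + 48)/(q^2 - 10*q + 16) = (q - 6)/(q - 2)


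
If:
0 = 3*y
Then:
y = 0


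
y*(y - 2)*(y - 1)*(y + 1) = y^4 - 2*y^3 - y^2 + 2*y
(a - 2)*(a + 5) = a^2 + 3*a - 10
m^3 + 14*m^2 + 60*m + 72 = (m + 2)*(m + 6)^2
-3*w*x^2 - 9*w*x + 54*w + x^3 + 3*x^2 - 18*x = (-3*w + x)*(x - 3)*(x + 6)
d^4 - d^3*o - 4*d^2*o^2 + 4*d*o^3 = d*(d - 2*o)*(d - o)*(d + 2*o)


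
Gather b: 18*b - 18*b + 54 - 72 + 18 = 0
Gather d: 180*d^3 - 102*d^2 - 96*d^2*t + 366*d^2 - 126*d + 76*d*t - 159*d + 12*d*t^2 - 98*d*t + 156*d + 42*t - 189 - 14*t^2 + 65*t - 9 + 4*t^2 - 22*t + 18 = 180*d^3 + d^2*(264 - 96*t) + d*(12*t^2 - 22*t - 129) - 10*t^2 + 85*t - 180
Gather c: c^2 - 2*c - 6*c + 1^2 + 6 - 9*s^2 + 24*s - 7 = c^2 - 8*c - 9*s^2 + 24*s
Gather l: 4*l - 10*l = -6*l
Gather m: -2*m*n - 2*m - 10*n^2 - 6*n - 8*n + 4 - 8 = m*(-2*n - 2) - 10*n^2 - 14*n - 4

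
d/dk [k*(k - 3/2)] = 2*k - 3/2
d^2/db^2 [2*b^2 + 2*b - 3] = 4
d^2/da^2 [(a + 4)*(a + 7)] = 2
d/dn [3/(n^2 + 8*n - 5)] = 6*(-n - 4)/(n^2 + 8*n - 5)^2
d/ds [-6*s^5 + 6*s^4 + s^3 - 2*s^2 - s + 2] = -30*s^4 + 24*s^3 + 3*s^2 - 4*s - 1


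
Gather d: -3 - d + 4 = 1 - d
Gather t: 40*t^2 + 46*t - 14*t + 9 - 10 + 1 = 40*t^2 + 32*t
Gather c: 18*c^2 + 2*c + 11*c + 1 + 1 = 18*c^2 + 13*c + 2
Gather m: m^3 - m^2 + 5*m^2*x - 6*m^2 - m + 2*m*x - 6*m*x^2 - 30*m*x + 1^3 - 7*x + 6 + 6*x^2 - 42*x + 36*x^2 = m^3 + m^2*(5*x - 7) + m*(-6*x^2 - 28*x - 1) + 42*x^2 - 49*x + 7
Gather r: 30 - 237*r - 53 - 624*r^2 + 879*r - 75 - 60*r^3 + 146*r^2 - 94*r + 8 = -60*r^3 - 478*r^2 + 548*r - 90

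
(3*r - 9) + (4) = 3*r - 5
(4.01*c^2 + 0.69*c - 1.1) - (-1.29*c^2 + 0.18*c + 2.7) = 5.3*c^2 + 0.51*c - 3.8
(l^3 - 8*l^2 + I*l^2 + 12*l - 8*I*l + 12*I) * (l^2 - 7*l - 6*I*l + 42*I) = l^5 - 15*l^4 - 5*I*l^4 + 74*l^3 + 75*I*l^3 - 174*l^2 - 340*I*l^2 + 408*l + 420*I*l - 504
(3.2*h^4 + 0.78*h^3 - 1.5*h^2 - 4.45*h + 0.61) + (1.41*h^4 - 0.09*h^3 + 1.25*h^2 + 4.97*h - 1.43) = 4.61*h^4 + 0.69*h^3 - 0.25*h^2 + 0.52*h - 0.82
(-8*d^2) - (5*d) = -8*d^2 - 5*d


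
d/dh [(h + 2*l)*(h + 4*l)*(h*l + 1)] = 3*h^2*l + 12*h*l^2 + 2*h + 8*l^3 + 6*l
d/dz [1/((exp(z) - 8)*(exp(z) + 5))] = (3 - 2*exp(z))*exp(z)/(exp(4*z) - 6*exp(3*z) - 71*exp(2*z) + 240*exp(z) + 1600)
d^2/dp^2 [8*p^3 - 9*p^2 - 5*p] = 48*p - 18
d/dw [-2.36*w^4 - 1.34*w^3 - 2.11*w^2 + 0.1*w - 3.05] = -9.44*w^3 - 4.02*w^2 - 4.22*w + 0.1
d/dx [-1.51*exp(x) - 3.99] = -1.51*exp(x)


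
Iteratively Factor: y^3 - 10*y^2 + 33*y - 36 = (y - 3)*(y^2 - 7*y + 12) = (y - 4)*(y - 3)*(y - 3)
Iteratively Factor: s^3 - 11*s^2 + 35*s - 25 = (s - 5)*(s^2 - 6*s + 5) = (s - 5)*(s - 1)*(s - 5)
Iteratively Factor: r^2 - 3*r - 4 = (r - 4)*(r + 1)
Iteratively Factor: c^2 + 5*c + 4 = (c + 4)*(c + 1)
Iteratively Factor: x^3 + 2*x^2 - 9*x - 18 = (x + 2)*(x^2 - 9) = (x - 3)*(x + 2)*(x + 3)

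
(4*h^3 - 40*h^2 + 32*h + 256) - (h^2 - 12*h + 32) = 4*h^3 - 41*h^2 + 44*h + 224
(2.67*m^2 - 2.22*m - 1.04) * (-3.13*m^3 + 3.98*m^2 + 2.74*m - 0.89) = -8.3571*m^5 + 17.5752*m^4 + 1.7354*m^3 - 12.5983*m^2 - 0.8738*m + 0.9256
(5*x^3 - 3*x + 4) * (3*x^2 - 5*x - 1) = 15*x^5 - 25*x^4 - 14*x^3 + 27*x^2 - 17*x - 4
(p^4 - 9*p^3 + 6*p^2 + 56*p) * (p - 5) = p^5 - 14*p^4 + 51*p^3 + 26*p^2 - 280*p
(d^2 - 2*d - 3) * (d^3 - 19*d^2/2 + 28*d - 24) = d^5 - 23*d^4/2 + 44*d^3 - 103*d^2/2 - 36*d + 72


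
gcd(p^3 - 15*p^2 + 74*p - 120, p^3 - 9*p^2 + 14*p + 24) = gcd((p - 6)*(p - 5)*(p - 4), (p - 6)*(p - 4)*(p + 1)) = p^2 - 10*p + 24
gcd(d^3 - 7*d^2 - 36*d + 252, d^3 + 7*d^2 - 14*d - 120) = d + 6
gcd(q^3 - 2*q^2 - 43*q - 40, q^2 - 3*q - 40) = q^2 - 3*q - 40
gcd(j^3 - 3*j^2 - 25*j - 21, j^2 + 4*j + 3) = j^2 + 4*j + 3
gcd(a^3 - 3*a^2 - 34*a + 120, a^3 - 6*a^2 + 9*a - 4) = a - 4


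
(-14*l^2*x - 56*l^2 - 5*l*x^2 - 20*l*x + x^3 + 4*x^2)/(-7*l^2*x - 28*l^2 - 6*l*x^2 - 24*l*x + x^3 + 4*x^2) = (2*l + x)/(l + x)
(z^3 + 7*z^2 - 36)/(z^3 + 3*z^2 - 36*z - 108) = (z - 2)/(z - 6)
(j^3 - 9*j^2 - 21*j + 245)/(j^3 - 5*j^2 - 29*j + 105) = (j - 7)/(j - 3)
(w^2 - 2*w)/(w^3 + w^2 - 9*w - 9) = w*(w - 2)/(w^3 + w^2 - 9*w - 9)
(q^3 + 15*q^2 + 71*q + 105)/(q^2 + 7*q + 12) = (q^2 + 12*q + 35)/(q + 4)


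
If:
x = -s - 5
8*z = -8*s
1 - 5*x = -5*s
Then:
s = -13/5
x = -12/5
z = 13/5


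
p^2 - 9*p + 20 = (p - 5)*(p - 4)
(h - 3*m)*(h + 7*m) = h^2 + 4*h*m - 21*m^2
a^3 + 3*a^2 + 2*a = a*(a + 1)*(a + 2)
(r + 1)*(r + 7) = r^2 + 8*r + 7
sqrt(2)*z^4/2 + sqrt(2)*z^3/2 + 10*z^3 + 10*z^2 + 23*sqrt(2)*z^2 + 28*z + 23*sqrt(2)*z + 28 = (z + sqrt(2))*(z + 2*sqrt(2))*(z + 7*sqrt(2))*(sqrt(2)*z/2 + sqrt(2)/2)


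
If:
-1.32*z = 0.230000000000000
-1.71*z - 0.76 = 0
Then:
No Solution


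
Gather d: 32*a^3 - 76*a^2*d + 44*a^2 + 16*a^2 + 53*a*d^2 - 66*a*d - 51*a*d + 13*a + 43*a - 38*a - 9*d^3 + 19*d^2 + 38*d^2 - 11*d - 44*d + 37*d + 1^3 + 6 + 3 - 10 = 32*a^3 + 60*a^2 + 18*a - 9*d^3 + d^2*(53*a + 57) + d*(-76*a^2 - 117*a - 18)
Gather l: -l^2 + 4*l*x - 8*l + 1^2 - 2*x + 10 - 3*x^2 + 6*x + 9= -l^2 + l*(4*x - 8) - 3*x^2 + 4*x + 20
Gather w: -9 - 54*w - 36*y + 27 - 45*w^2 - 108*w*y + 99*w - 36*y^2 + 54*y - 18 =-45*w^2 + w*(45 - 108*y) - 36*y^2 + 18*y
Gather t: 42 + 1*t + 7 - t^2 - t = 49 - t^2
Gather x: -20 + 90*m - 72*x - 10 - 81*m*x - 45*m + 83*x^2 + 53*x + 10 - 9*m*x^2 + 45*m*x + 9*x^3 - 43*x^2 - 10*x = 45*m + 9*x^3 + x^2*(40 - 9*m) + x*(-36*m - 29) - 20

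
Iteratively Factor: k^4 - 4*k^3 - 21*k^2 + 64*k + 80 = (k - 5)*(k^3 + k^2 - 16*k - 16) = (k - 5)*(k - 4)*(k^2 + 5*k + 4) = (k - 5)*(k - 4)*(k + 1)*(k + 4)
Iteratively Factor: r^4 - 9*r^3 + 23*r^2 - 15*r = (r)*(r^3 - 9*r^2 + 23*r - 15) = r*(r - 5)*(r^2 - 4*r + 3) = r*(r - 5)*(r - 3)*(r - 1)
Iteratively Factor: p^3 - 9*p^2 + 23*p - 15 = (p - 3)*(p^2 - 6*p + 5) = (p - 3)*(p - 1)*(p - 5)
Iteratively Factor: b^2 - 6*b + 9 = (b - 3)*(b - 3)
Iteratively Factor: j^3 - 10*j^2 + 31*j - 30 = (j - 5)*(j^2 - 5*j + 6) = (j - 5)*(j - 3)*(j - 2)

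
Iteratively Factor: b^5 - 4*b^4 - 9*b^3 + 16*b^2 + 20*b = (b - 2)*(b^4 - 2*b^3 - 13*b^2 - 10*b) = (b - 5)*(b - 2)*(b^3 + 3*b^2 + 2*b) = b*(b - 5)*(b - 2)*(b^2 + 3*b + 2) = b*(b - 5)*(b - 2)*(b + 2)*(b + 1)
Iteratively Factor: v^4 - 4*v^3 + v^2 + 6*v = (v)*(v^3 - 4*v^2 + v + 6) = v*(v + 1)*(v^2 - 5*v + 6) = v*(v - 3)*(v + 1)*(v - 2)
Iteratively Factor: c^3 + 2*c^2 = (c + 2)*(c^2) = c*(c + 2)*(c)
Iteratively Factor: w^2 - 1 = (w + 1)*(w - 1)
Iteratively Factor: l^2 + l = (l + 1)*(l)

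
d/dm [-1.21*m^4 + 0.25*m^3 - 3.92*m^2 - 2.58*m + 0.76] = -4.84*m^3 + 0.75*m^2 - 7.84*m - 2.58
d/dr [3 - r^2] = -2*r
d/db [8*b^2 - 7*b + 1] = 16*b - 7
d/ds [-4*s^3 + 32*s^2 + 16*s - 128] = -12*s^2 + 64*s + 16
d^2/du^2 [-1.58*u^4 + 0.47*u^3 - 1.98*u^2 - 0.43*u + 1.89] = -18.96*u^2 + 2.82*u - 3.96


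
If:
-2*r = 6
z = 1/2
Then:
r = -3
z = 1/2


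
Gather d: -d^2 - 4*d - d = -d^2 - 5*d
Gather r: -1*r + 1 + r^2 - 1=r^2 - r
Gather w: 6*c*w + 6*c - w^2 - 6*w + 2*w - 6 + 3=6*c - w^2 + w*(6*c - 4) - 3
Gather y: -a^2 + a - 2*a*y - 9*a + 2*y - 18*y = -a^2 - 8*a + y*(-2*a - 16)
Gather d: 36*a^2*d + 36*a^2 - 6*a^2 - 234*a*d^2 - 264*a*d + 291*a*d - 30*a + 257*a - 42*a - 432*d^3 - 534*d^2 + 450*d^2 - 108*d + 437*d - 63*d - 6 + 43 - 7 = 30*a^2 + 185*a - 432*d^3 + d^2*(-234*a - 84) + d*(36*a^2 + 27*a + 266) + 30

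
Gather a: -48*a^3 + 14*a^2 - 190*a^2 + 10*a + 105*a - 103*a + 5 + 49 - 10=-48*a^3 - 176*a^2 + 12*a + 44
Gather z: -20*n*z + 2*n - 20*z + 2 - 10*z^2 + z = 2*n - 10*z^2 + z*(-20*n - 19) + 2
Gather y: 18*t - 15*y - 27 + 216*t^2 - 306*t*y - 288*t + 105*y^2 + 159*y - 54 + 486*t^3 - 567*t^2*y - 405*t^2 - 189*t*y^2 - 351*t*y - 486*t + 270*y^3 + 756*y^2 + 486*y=486*t^3 - 189*t^2 - 756*t + 270*y^3 + y^2*(861 - 189*t) + y*(-567*t^2 - 657*t + 630) - 81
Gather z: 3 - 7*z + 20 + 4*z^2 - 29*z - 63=4*z^2 - 36*z - 40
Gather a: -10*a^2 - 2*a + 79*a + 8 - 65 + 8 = -10*a^2 + 77*a - 49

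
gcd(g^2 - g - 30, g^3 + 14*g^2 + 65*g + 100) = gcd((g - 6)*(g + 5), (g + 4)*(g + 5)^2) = g + 5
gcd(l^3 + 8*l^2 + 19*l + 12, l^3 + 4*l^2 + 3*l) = l^2 + 4*l + 3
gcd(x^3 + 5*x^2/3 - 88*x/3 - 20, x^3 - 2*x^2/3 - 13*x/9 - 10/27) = x + 2/3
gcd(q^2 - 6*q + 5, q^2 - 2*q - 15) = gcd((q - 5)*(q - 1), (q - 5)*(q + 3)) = q - 5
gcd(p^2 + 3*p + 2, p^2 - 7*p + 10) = 1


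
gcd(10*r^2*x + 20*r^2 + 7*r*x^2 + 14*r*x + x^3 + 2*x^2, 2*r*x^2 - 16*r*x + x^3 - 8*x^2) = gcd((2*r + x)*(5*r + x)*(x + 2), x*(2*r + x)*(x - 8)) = 2*r + x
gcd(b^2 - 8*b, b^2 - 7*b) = b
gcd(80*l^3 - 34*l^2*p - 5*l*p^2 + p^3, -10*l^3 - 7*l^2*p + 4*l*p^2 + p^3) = -10*l^2 + 3*l*p + p^2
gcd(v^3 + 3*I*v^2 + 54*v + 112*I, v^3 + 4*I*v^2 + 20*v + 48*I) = v + 2*I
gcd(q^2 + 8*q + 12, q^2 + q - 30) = q + 6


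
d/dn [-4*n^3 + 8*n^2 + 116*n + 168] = -12*n^2 + 16*n + 116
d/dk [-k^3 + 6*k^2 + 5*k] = -3*k^2 + 12*k + 5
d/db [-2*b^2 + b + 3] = 1 - 4*b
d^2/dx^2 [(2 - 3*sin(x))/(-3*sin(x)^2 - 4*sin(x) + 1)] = (-27*sin(x)^5 + 108*sin(x)^4 + 72*sin(x)^3 - 64*sin(x)^2 - 85*sin(x) - 52)/(3*sin(x)^2 + 4*sin(x) - 1)^3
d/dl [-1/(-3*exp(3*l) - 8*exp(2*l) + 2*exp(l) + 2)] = (-9*exp(2*l) - 16*exp(l) + 2)*exp(l)/(3*exp(3*l) + 8*exp(2*l) - 2*exp(l) - 2)^2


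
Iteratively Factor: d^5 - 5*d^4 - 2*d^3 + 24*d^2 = (d - 3)*(d^4 - 2*d^3 - 8*d^2) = d*(d - 3)*(d^3 - 2*d^2 - 8*d) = d*(d - 3)*(d + 2)*(d^2 - 4*d) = d^2*(d - 3)*(d + 2)*(d - 4)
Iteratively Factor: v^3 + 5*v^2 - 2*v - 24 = (v + 4)*(v^2 + v - 6) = (v + 3)*(v + 4)*(v - 2)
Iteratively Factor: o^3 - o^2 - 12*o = (o + 3)*(o^2 - 4*o) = (o - 4)*(o + 3)*(o)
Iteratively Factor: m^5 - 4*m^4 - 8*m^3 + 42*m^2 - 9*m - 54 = (m - 3)*(m^4 - m^3 - 11*m^2 + 9*m + 18) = (m - 3)*(m + 3)*(m^3 - 4*m^2 + m + 6) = (m - 3)^2*(m + 3)*(m^2 - m - 2) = (m - 3)^2*(m - 2)*(m + 3)*(m + 1)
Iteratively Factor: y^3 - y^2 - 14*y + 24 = (y - 3)*(y^2 + 2*y - 8) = (y - 3)*(y + 4)*(y - 2)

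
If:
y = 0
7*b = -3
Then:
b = -3/7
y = 0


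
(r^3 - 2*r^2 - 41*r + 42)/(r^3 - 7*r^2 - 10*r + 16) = (r^2 - r - 42)/(r^2 - 6*r - 16)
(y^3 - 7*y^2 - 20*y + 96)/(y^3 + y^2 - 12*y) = (y - 8)/y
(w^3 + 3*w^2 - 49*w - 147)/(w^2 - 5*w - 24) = (w^2 - 49)/(w - 8)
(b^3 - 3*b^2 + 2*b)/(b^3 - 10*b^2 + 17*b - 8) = b*(b - 2)/(b^2 - 9*b + 8)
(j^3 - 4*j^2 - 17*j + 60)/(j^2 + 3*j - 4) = (j^2 - 8*j + 15)/(j - 1)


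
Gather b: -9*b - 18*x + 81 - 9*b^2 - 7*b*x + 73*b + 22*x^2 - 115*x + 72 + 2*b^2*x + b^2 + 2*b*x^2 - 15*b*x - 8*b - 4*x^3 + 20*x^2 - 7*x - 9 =b^2*(2*x - 8) + b*(2*x^2 - 22*x + 56) - 4*x^3 + 42*x^2 - 140*x + 144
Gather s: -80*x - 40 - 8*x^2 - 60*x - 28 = -8*x^2 - 140*x - 68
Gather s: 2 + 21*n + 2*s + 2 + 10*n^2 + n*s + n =10*n^2 + 22*n + s*(n + 2) + 4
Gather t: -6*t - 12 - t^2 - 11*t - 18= -t^2 - 17*t - 30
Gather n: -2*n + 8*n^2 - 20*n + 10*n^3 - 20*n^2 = 10*n^3 - 12*n^2 - 22*n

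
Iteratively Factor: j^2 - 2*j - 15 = (j + 3)*(j - 5)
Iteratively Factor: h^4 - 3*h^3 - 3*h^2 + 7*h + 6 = (h + 1)*(h^3 - 4*h^2 + h + 6) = (h - 2)*(h + 1)*(h^2 - 2*h - 3) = (h - 3)*(h - 2)*(h + 1)*(h + 1)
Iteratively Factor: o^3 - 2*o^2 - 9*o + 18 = (o - 2)*(o^2 - 9) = (o - 2)*(o + 3)*(o - 3)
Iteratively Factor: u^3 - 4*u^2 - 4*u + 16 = (u + 2)*(u^2 - 6*u + 8) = (u - 4)*(u + 2)*(u - 2)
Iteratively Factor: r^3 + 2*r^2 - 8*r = (r)*(r^2 + 2*r - 8) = r*(r - 2)*(r + 4)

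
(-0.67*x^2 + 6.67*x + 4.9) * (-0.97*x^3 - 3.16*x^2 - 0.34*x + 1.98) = 0.6499*x^5 - 4.3527*x^4 - 25.6024*x^3 - 19.0784*x^2 + 11.5406*x + 9.702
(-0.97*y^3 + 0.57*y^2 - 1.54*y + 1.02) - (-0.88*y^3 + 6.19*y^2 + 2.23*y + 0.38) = -0.09*y^3 - 5.62*y^2 - 3.77*y + 0.64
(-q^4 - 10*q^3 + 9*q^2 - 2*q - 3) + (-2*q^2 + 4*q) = -q^4 - 10*q^3 + 7*q^2 + 2*q - 3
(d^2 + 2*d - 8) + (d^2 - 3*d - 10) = 2*d^2 - d - 18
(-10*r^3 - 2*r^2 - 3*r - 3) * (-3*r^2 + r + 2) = 30*r^5 - 4*r^4 - 13*r^3 + 2*r^2 - 9*r - 6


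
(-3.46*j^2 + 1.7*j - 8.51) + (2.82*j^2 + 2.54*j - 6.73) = -0.64*j^2 + 4.24*j - 15.24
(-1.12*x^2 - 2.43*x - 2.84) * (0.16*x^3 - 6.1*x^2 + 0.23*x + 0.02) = -0.1792*x^5 + 6.4432*x^4 + 14.111*x^3 + 16.7427*x^2 - 0.7018*x - 0.0568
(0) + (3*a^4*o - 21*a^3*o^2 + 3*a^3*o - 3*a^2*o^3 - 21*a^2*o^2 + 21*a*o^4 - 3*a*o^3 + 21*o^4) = 3*a^4*o - 21*a^3*o^2 + 3*a^3*o - 3*a^2*o^3 - 21*a^2*o^2 + 21*a*o^4 - 3*a*o^3 + 21*o^4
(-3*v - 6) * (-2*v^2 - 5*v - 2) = 6*v^3 + 27*v^2 + 36*v + 12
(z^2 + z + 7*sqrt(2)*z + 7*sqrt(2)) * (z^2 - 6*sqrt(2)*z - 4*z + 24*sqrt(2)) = z^4 - 3*z^3 + sqrt(2)*z^3 - 88*z^2 - 3*sqrt(2)*z^2 - 4*sqrt(2)*z + 252*z + 336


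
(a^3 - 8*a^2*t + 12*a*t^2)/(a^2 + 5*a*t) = (a^2 - 8*a*t + 12*t^2)/(a + 5*t)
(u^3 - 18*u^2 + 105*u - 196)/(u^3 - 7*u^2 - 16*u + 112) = (u - 7)/(u + 4)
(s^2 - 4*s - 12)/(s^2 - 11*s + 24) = (s^2 - 4*s - 12)/(s^2 - 11*s + 24)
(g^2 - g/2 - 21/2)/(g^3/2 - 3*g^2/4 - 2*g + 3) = 2*(2*g^2 - g - 21)/(2*g^3 - 3*g^2 - 8*g + 12)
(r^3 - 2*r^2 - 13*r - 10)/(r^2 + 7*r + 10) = (r^2 - 4*r - 5)/(r + 5)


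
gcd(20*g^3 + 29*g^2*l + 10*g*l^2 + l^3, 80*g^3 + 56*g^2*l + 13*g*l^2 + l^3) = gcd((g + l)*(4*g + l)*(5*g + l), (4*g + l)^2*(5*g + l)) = 20*g^2 + 9*g*l + l^2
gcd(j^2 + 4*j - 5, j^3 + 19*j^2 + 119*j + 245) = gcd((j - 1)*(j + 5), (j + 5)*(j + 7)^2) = j + 5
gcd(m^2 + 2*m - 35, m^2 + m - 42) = m + 7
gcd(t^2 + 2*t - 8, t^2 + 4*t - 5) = 1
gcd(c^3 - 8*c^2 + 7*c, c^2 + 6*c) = c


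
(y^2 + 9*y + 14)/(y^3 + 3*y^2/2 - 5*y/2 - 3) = 2*(y + 7)/(2*y^2 - y - 3)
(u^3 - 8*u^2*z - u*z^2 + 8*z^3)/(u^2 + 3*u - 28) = (u^3 - 8*u^2*z - u*z^2 + 8*z^3)/(u^2 + 3*u - 28)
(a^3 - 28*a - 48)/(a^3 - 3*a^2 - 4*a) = (-a^3 + 28*a + 48)/(a*(-a^2 + 3*a + 4))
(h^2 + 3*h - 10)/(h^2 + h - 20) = (h - 2)/(h - 4)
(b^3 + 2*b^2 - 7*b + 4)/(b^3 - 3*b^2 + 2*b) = (b^2 + 3*b - 4)/(b*(b - 2))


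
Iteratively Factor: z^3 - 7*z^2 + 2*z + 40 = (z - 5)*(z^2 - 2*z - 8) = (z - 5)*(z + 2)*(z - 4)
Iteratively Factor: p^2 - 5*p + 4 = (p - 1)*(p - 4)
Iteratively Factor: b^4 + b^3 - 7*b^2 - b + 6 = (b - 1)*(b^3 + 2*b^2 - 5*b - 6) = (b - 2)*(b - 1)*(b^2 + 4*b + 3) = (b - 2)*(b - 1)*(b + 1)*(b + 3)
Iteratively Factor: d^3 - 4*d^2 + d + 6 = (d - 2)*(d^2 - 2*d - 3) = (d - 2)*(d + 1)*(d - 3)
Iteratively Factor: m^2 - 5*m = (m - 5)*(m)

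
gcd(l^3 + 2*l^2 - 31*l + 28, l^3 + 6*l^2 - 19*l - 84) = l^2 + 3*l - 28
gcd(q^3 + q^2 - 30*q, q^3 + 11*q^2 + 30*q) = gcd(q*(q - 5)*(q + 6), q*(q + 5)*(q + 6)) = q^2 + 6*q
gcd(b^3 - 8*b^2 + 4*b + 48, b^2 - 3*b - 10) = b + 2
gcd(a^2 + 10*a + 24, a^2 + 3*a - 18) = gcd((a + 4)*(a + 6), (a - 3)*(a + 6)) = a + 6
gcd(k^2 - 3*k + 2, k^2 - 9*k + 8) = k - 1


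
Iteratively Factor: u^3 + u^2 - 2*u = (u + 2)*(u^2 - u) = (u - 1)*(u + 2)*(u)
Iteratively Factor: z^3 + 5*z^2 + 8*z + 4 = (z + 2)*(z^2 + 3*z + 2) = (z + 2)^2*(z + 1)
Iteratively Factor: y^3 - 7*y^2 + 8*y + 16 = (y - 4)*(y^2 - 3*y - 4) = (y - 4)*(y + 1)*(y - 4)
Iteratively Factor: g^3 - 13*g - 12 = (g + 1)*(g^2 - g - 12) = (g - 4)*(g + 1)*(g + 3)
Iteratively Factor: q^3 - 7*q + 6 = (q + 3)*(q^2 - 3*q + 2) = (q - 1)*(q + 3)*(q - 2)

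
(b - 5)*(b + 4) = b^2 - b - 20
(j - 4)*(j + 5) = j^2 + j - 20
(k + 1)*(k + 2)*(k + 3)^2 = k^4 + 9*k^3 + 29*k^2 + 39*k + 18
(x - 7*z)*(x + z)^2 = x^3 - 5*x^2*z - 13*x*z^2 - 7*z^3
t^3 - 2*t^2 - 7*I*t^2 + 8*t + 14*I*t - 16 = (t - 2)*(t - 8*I)*(t + I)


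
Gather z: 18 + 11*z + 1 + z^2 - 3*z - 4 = z^2 + 8*z + 15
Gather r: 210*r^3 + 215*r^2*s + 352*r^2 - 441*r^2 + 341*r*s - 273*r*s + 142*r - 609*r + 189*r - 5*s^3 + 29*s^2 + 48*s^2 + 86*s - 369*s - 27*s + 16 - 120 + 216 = 210*r^3 + r^2*(215*s - 89) + r*(68*s - 278) - 5*s^3 + 77*s^2 - 310*s + 112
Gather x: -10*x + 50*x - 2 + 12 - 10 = 40*x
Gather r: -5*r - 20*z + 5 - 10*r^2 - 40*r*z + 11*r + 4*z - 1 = -10*r^2 + r*(6 - 40*z) - 16*z + 4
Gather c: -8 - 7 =-15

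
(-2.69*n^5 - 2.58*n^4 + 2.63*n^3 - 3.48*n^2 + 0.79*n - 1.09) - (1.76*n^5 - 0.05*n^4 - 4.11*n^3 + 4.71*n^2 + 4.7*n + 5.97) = -4.45*n^5 - 2.53*n^4 + 6.74*n^3 - 8.19*n^2 - 3.91*n - 7.06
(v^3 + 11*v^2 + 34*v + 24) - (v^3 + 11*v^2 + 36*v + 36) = -2*v - 12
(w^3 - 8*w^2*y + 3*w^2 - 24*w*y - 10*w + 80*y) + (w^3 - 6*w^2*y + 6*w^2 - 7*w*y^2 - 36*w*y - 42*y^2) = 2*w^3 - 14*w^2*y + 9*w^2 - 7*w*y^2 - 60*w*y - 10*w - 42*y^2 + 80*y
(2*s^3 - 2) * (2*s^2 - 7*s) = 4*s^5 - 14*s^4 - 4*s^2 + 14*s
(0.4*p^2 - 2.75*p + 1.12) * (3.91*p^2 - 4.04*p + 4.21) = 1.564*p^4 - 12.3685*p^3 + 17.1732*p^2 - 16.1023*p + 4.7152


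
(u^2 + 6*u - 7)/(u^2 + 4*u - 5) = (u + 7)/(u + 5)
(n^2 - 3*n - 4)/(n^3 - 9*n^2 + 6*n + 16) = (n - 4)/(n^2 - 10*n + 16)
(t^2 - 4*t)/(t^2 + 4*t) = (t - 4)/(t + 4)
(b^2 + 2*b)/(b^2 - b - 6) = b/(b - 3)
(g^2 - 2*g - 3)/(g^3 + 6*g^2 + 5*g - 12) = (g^2 - 2*g - 3)/(g^3 + 6*g^2 + 5*g - 12)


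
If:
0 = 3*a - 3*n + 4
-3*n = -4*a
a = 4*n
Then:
No Solution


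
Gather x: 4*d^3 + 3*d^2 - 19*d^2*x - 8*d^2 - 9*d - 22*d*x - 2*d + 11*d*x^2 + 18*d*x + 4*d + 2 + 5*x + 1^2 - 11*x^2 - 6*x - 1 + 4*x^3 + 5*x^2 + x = 4*d^3 - 5*d^2 - 7*d + 4*x^3 + x^2*(11*d - 6) + x*(-19*d^2 - 4*d) + 2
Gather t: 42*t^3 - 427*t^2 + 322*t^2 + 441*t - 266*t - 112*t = 42*t^3 - 105*t^2 + 63*t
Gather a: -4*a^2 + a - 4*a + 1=-4*a^2 - 3*a + 1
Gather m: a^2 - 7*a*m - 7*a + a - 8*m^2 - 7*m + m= a^2 - 6*a - 8*m^2 + m*(-7*a - 6)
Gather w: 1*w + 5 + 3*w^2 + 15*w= 3*w^2 + 16*w + 5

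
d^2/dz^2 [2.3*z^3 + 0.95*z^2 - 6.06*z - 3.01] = 13.8*z + 1.9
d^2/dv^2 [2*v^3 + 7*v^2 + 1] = 12*v + 14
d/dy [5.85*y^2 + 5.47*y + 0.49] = 11.7*y + 5.47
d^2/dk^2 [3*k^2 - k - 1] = 6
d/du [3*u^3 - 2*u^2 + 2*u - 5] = 9*u^2 - 4*u + 2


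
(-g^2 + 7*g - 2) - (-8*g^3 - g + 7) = 8*g^3 - g^2 + 8*g - 9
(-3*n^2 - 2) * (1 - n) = 3*n^3 - 3*n^2 + 2*n - 2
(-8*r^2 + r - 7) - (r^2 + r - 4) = -9*r^2 - 3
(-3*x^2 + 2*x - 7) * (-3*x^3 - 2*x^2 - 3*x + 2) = 9*x^5 + 26*x^3 + 2*x^2 + 25*x - 14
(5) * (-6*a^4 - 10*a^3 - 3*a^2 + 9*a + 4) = -30*a^4 - 50*a^3 - 15*a^2 + 45*a + 20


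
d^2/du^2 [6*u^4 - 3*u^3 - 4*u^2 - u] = 72*u^2 - 18*u - 8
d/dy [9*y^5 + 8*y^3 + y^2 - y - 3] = 45*y^4 + 24*y^2 + 2*y - 1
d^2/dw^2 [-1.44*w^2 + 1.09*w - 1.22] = -2.88000000000000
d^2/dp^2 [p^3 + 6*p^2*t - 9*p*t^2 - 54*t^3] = 6*p + 12*t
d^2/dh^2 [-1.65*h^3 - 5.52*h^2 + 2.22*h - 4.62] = -9.9*h - 11.04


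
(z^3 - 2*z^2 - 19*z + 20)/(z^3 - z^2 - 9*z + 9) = (z^2 - z - 20)/(z^2 - 9)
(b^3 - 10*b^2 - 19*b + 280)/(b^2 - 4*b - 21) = (b^2 - 3*b - 40)/(b + 3)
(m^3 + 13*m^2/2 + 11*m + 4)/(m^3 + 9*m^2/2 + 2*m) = (m + 2)/m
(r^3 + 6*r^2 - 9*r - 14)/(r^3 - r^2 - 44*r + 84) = (r + 1)/(r - 6)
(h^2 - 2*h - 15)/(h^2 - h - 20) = (h + 3)/(h + 4)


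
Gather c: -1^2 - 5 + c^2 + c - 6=c^2 + c - 12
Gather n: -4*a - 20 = -4*a - 20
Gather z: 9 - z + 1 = 10 - z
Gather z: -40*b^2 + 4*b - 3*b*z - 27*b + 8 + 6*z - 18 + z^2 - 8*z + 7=-40*b^2 - 23*b + z^2 + z*(-3*b - 2) - 3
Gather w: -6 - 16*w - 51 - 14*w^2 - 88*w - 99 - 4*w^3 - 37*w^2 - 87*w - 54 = -4*w^3 - 51*w^2 - 191*w - 210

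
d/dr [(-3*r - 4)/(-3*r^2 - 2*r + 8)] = (-9*r^2 - 24*r - 32)/(9*r^4 + 12*r^3 - 44*r^2 - 32*r + 64)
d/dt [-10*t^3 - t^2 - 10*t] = -30*t^2 - 2*t - 10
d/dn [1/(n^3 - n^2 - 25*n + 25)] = (-3*n^2 + 2*n + 25)/(n^3 - n^2 - 25*n + 25)^2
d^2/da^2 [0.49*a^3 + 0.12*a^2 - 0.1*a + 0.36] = 2.94*a + 0.24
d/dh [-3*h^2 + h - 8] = 1 - 6*h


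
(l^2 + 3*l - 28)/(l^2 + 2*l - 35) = (l - 4)/(l - 5)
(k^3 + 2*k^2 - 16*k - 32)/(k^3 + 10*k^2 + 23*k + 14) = (k^2 - 16)/(k^2 + 8*k + 7)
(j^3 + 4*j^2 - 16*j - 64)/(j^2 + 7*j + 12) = (j^2 - 16)/(j + 3)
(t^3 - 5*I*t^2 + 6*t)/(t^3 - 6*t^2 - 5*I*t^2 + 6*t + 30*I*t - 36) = t/(t - 6)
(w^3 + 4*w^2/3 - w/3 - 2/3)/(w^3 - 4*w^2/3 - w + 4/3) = (3*w^2 + w - 2)/(3*w^2 - 7*w + 4)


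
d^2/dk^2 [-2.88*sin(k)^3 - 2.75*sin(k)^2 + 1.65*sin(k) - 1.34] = 0.510000000000002*sin(k) - 6.48*sin(3*k) - 5.5*cos(2*k)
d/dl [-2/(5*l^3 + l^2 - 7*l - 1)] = 2*(15*l^2 + 2*l - 7)/(5*l^3 + l^2 - 7*l - 1)^2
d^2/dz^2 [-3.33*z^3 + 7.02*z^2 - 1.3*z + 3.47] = 14.04 - 19.98*z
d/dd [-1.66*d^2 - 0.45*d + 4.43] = -3.32*d - 0.45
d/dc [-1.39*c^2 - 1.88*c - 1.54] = -2.78*c - 1.88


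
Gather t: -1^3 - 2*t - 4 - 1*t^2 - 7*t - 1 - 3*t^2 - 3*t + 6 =-4*t^2 - 12*t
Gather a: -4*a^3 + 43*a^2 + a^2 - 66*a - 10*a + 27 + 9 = -4*a^3 + 44*a^2 - 76*a + 36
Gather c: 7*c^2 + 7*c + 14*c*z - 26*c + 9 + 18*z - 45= 7*c^2 + c*(14*z - 19) + 18*z - 36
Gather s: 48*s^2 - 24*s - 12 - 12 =48*s^2 - 24*s - 24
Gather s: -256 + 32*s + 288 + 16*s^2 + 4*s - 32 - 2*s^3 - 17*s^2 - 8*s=-2*s^3 - s^2 + 28*s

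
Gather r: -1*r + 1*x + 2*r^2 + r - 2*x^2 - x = 2*r^2 - 2*x^2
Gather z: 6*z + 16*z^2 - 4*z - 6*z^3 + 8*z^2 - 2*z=-6*z^3 + 24*z^2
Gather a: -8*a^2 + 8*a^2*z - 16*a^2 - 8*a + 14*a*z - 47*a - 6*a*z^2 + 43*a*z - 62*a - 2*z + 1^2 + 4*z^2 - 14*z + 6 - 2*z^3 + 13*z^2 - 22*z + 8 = a^2*(8*z - 24) + a*(-6*z^2 + 57*z - 117) - 2*z^3 + 17*z^2 - 38*z + 15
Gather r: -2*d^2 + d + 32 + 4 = -2*d^2 + d + 36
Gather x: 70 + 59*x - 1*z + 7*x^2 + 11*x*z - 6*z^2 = 7*x^2 + x*(11*z + 59) - 6*z^2 - z + 70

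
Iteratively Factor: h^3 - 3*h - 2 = (h + 1)*(h^2 - h - 2) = (h + 1)^2*(h - 2)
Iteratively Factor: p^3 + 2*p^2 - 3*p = (p - 1)*(p^2 + 3*p) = p*(p - 1)*(p + 3)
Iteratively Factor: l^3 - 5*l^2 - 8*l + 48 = (l + 3)*(l^2 - 8*l + 16) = (l - 4)*(l + 3)*(l - 4)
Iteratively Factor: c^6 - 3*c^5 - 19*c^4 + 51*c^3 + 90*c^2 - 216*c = (c + 3)*(c^5 - 6*c^4 - c^3 + 54*c^2 - 72*c) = (c - 3)*(c + 3)*(c^4 - 3*c^3 - 10*c^2 + 24*c) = (c - 4)*(c - 3)*(c + 3)*(c^3 + c^2 - 6*c) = (c - 4)*(c - 3)*(c - 2)*(c + 3)*(c^2 + 3*c) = (c - 4)*(c - 3)*(c - 2)*(c + 3)^2*(c)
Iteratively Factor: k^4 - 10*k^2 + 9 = (k - 1)*(k^3 + k^2 - 9*k - 9) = (k - 1)*(k + 3)*(k^2 - 2*k - 3) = (k - 1)*(k + 1)*(k + 3)*(k - 3)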